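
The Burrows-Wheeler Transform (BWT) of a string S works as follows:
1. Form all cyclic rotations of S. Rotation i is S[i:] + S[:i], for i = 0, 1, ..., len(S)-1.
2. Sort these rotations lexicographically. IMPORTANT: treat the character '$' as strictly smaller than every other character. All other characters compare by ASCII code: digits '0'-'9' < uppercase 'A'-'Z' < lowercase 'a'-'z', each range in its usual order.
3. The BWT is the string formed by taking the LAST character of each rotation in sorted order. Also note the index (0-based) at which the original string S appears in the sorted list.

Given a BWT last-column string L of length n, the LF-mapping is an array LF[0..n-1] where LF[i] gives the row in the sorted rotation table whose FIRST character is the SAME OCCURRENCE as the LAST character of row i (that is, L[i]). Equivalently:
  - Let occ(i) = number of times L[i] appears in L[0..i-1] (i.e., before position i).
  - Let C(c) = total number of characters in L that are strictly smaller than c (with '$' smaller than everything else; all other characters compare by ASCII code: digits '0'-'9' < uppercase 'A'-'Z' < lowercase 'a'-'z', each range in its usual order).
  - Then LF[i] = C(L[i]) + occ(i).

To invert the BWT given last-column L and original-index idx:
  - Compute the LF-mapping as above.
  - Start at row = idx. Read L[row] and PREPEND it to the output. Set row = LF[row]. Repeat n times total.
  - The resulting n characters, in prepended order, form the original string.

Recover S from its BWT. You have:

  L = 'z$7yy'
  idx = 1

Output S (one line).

Answer: 7yyz$

Derivation:
LF mapping: 4 0 1 2 3
Walk LF starting at row 1, prepending L[row]:
  step 1: row=1, L[1]='$', prepend. Next row=LF[1]=0
  step 2: row=0, L[0]='z', prepend. Next row=LF[0]=4
  step 3: row=4, L[4]='y', prepend. Next row=LF[4]=3
  step 4: row=3, L[3]='y', prepend. Next row=LF[3]=2
  step 5: row=2, L[2]='7', prepend. Next row=LF[2]=1
Reversed output: 7yyz$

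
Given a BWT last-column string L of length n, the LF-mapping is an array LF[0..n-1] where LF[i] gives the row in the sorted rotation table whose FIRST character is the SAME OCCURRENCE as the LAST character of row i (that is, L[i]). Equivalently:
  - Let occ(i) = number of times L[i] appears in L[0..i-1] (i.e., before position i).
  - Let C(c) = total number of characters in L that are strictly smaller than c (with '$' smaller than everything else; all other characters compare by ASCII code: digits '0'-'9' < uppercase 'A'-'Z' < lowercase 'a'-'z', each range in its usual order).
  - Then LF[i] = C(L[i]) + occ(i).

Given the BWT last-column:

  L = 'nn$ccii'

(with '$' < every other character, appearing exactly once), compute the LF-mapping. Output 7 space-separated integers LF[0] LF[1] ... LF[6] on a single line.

Answer: 5 6 0 1 2 3 4

Derivation:
Char counts: '$':1, 'c':2, 'i':2, 'n':2
C (first-col start): C('$')=0, C('c')=1, C('i')=3, C('n')=5
L[0]='n': occ=0, LF[0]=C('n')+0=5+0=5
L[1]='n': occ=1, LF[1]=C('n')+1=5+1=6
L[2]='$': occ=0, LF[2]=C('$')+0=0+0=0
L[3]='c': occ=0, LF[3]=C('c')+0=1+0=1
L[4]='c': occ=1, LF[4]=C('c')+1=1+1=2
L[5]='i': occ=0, LF[5]=C('i')+0=3+0=3
L[6]='i': occ=1, LF[6]=C('i')+1=3+1=4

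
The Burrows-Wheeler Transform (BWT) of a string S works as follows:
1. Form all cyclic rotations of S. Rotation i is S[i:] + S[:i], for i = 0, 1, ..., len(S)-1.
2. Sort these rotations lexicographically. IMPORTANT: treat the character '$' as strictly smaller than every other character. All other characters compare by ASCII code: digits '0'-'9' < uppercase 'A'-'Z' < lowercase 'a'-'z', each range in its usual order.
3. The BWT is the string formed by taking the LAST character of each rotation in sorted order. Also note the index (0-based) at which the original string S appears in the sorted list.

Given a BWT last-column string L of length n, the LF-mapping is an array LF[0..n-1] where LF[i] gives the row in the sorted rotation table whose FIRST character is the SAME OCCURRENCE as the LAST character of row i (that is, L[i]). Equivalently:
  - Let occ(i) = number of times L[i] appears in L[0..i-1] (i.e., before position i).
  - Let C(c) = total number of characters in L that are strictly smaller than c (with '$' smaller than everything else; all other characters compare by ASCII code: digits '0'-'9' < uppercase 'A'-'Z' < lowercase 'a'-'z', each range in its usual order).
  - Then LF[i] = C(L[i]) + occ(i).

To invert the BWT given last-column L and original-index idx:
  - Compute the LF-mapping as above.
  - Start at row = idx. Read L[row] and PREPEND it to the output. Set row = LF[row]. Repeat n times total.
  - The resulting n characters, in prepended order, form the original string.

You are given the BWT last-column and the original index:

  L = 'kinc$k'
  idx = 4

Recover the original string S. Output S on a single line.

Answer: knick$

Derivation:
LF mapping: 3 2 5 1 0 4
Walk LF starting at row 4, prepending L[row]:
  step 1: row=4, L[4]='$', prepend. Next row=LF[4]=0
  step 2: row=0, L[0]='k', prepend. Next row=LF[0]=3
  step 3: row=3, L[3]='c', prepend. Next row=LF[3]=1
  step 4: row=1, L[1]='i', prepend. Next row=LF[1]=2
  step 5: row=2, L[2]='n', prepend. Next row=LF[2]=5
  step 6: row=5, L[5]='k', prepend. Next row=LF[5]=4
Reversed output: knick$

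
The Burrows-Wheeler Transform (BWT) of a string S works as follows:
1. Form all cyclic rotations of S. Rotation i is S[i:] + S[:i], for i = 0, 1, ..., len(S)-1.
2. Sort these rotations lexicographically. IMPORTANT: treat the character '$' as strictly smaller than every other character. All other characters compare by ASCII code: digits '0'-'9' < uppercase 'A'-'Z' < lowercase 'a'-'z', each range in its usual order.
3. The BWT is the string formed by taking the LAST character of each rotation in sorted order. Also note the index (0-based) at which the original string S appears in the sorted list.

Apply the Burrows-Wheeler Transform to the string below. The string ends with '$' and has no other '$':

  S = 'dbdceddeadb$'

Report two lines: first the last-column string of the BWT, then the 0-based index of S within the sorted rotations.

All 12 rotations (rotation i = S[i:]+S[:i]):
  rot[0] = dbdceddeadb$
  rot[1] = bdceddeadb$d
  rot[2] = dceddeadb$db
  rot[3] = ceddeadb$dbd
  rot[4] = eddeadb$dbdc
  rot[5] = ddeadb$dbdce
  rot[6] = deadb$dbdced
  rot[7] = eadb$dbdcedd
  rot[8] = adb$dbdcedde
  rot[9] = db$dbdceddea
  rot[10] = b$dbdceddead
  rot[11] = $dbdceddeadb
Sorted (with $ < everything):
  sorted[0] = $dbdceddeadb  (last char: 'b')
  sorted[1] = adb$dbdcedde  (last char: 'e')
  sorted[2] = b$dbdceddead  (last char: 'd')
  sorted[3] = bdceddeadb$d  (last char: 'd')
  sorted[4] = ceddeadb$dbd  (last char: 'd')
  sorted[5] = db$dbdceddea  (last char: 'a')
  sorted[6] = dbdceddeadb$  (last char: '$')
  sorted[7] = dceddeadb$db  (last char: 'b')
  sorted[8] = ddeadb$dbdce  (last char: 'e')
  sorted[9] = deadb$dbdced  (last char: 'd')
  sorted[10] = eadb$dbdcedd  (last char: 'd')
  sorted[11] = eddeadb$dbdc  (last char: 'c')
Last column: beddda$beddc
Original string S is at sorted index 6

Answer: beddda$beddc
6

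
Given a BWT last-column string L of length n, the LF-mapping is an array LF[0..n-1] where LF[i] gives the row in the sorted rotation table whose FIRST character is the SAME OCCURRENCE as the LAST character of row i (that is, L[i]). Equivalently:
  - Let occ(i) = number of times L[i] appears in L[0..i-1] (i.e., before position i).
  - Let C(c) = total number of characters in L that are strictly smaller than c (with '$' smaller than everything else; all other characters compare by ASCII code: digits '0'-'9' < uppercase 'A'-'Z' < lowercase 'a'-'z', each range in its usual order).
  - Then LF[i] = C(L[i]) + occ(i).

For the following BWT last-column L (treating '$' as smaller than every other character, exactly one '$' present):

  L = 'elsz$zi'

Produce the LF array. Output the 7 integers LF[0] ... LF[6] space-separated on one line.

Answer: 1 3 4 5 0 6 2

Derivation:
Char counts: '$':1, 'e':1, 'i':1, 'l':1, 's':1, 'z':2
C (first-col start): C('$')=0, C('e')=1, C('i')=2, C('l')=3, C('s')=4, C('z')=5
L[0]='e': occ=0, LF[0]=C('e')+0=1+0=1
L[1]='l': occ=0, LF[1]=C('l')+0=3+0=3
L[2]='s': occ=0, LF[2]=C('s')+0=4+0=4
L[3]='z': occ=0, LF[3]=C('z')+0=5+0=5
L[4]='$': occ=0, LF[4]=C('$')+0=0+0=0
L[5]='z': occ=1, LF[5]=C('z')+1=5+1=6
L[6]='i': occ=0, LF[6]=C('i')+0=2+0=2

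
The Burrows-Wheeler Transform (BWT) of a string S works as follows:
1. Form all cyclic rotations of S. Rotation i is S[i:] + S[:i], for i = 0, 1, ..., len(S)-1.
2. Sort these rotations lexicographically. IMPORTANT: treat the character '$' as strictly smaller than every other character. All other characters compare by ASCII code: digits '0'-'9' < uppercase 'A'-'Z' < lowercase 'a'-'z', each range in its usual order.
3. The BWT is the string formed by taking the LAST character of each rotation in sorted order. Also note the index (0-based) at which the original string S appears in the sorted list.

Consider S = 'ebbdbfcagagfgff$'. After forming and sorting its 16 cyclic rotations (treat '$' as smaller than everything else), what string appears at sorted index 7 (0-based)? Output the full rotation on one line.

Answer: dbfcagagfgff$ebb

Derivation:
All 16 rotations (rotation i = S[i:]+S[:i]):
  rot[0] = ebbdbfcagagfgff$
  rot[1] = bbdbfcagagfgff$e
  rot[2] = bdbfcagagfgff$eb
  rot[3] = dbfcagagfgff$ebb
  rot[4] = bfcagagfgff$ebbd
  rot[5] = fcagagfgff$ebbdb
  rot[6] = cagagfgff$ebbdbf
  rot[7] = agagfgff$ebbdbfc
  rot[8] = gagfgff$ebbdbfca
  rot[9] = agfgff$ebbdbfcag
  rot[10] = gfgff$ebbdbfcaga
  rot[11] = fgff$ebbdbfcagag
  rot[12] = gff$ebbdbfcagagf
  rot[13] = ff$ebbdbfcagagfg
  rot[14] = f$ebbdbfcagagfgf
  rot[15] = $ebbdbfcagagfgff
Sorted (with $ < everything):
  sorted[0] = $ebbdbfcagagfgff
  sorted[1] = agagfgff$ebbdbfc
  sorted[2] = agfgff$ebbdbfcag
  sorted[3] = bbdbfcagagfgff$e
  sorted[4] = bdbfcagagfgff$eb
  sorted[5] = bfcagagfgff$ebbd
  sorted[6] = cagagfgff$ebbdbf
  sorted[7] = dbfcagagfgff$ebb
  sorted[8] = ebbdbfcagagfgff$
  sorted[9] = f$ebbdbfcagagfgf
  sorted[10] = fcagagfgff$ebbdb
  sorted[11] = ff$ebbdbfcagagfg
  sorted[12] = fgff$ebbdbfcagag
  sorted[13] = gagfgff$ebbdbfca
  sorted[14] = gff$ebbdbfcagagf
  sorted[15] = gfgff$ebbdbfcaga
sorted[7] = dbfcagagfgff$ebb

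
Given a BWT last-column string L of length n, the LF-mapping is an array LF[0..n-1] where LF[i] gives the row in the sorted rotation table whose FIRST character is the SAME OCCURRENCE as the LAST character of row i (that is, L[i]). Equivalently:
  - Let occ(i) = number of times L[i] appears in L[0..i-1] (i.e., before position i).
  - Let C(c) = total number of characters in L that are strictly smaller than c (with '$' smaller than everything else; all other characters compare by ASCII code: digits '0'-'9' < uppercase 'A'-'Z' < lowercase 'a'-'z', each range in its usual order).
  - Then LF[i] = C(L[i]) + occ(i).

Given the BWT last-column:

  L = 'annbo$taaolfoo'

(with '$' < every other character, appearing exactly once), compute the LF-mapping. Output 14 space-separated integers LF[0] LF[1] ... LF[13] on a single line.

Answer: 1 7 8 4 9 0 13 2 3 10 6 5 11 12

Derivation:
Char counts: '$':1, 'a':3, 'b':1, 'f':1, 'l':1, 'n':2, 'o':4, 't':1
C (first-col start): C('$')=0, C('a')=1, C('b')=4, C('f')=5, C('l')=6, C('n')=7, C('o')=9, C('t')=13
L[0]='a': occ=0, LF[0]=C('a')+0=1+0=1
L[1]='n': occ=0, LF[1]=C('n')+0=7+0=7
L[2]='n': occ=1, LF[2]=C('n')+1=7+1=8
L[3]='b': occ=0, LF[3]=C('b')+0=4+0=4
L[4]='o': occ=0, LF[4]=C('o')+0=9+0=9
L[5]='$': occ=0, LF[5]=C('$')+0=0+0=0
L[6]='t': occ=0, LF[6]=C('t')+0=13+0=13
L[7]='a': occ=1, LF[7]=C('a')+1=1+1=2
L[8]='a': occ=2, LF[8]=C('a')+2=1+2=3
L[9]='o': occ=1, LF[9]=C('o')+1=9+1=10
L[10]='l': occ=0, LF[10]=C('l')+0=6+0=6
L[11]='f': occ=0, LF[11]=C('f')+0=5+0=5
L[12]='o': occ=2, LF[12]=C('o')+2=9+2=11
L[13]='o': occ=3, LF[13]=C('o')+3=9+3=12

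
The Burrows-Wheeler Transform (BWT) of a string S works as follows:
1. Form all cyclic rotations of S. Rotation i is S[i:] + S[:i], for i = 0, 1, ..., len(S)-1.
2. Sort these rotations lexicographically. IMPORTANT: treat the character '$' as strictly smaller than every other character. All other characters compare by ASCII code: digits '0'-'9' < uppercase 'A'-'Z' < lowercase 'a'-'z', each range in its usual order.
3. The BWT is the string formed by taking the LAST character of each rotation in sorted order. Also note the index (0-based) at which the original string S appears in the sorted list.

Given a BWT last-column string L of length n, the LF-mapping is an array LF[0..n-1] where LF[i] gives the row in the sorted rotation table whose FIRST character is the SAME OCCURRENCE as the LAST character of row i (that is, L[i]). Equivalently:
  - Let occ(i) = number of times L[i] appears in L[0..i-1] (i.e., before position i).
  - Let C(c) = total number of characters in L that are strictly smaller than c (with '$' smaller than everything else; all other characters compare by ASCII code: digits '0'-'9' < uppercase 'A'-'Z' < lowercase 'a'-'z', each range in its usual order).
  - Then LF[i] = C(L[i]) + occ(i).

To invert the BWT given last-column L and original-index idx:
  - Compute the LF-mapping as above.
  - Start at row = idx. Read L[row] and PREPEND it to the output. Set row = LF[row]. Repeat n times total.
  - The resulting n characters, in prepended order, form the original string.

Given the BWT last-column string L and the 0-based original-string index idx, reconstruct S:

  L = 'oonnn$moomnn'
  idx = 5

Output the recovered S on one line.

LF mapping: 8 9 3 4 5 0 1 10 11 2 6 7
Walk LF starting at row 5, prepending L[row]:
  step 1: row=5, L[5]='$', prepend. Next row=LF[5]=0
  step 2: row=0, L[0]='o', prepend. Next row=LF[0]=8
  step 3: row=8, L[8]='o', prepend. Next row=LF[8]=11
  step 4: row=11, L[11]='n', prepend. Next row=LF[11]=7
  step 5: row=7, L[7]='o', prepend. Next row=LF[7]=10
  step 6: row=10, L[10]='n', prepend. Next row=LF[10]=6
  step 7: row=6, L[6]='m', prepend. Next row=LF[6]=1
  step 8: row=1, L[1]='o', prepend. Next row=LF[1]=9
  step 9: row=9, L[9]='m', prepend. Next row=LF[9]=2
  step 10: row=2, L[2]='n', prepend. Next row=LF[2]=3
  step 11: row=3, L[3]='n', prepend. Next row=LF[3]=4
  step 12: row=4, L[4]='n', prepend. Next row=LF[4]=5
Reversed output: nnnmomnonoo$

Answer: nnnmomnonoo$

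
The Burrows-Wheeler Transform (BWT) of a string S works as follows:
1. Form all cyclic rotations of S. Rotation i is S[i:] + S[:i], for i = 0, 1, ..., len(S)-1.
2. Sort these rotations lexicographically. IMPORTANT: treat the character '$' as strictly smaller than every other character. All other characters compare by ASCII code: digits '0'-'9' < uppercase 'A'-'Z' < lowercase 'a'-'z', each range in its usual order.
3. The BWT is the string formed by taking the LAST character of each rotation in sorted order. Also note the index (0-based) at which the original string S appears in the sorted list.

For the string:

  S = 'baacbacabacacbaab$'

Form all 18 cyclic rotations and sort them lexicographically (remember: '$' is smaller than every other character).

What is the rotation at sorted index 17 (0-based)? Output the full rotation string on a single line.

All 18 rotations (rotation i = S[i:]+S[:i]):
  rot[0] = baacbacabacacbaab$
  rot[1] = aacbacabacacbaab$b
  rot[2] = acbacabacacbaab$ba
  rot[3] = cbacabacacbaab$baa
  rot[4] = bacabacacbaab$baac
  rot[5] = acabacacbaab$baacb
  rot[6] = cabacacbaab$baacba
  rot[7] = abacacbaab$baacbac
  rot[8] = bacacbaab$baacbaca
  rot[9] = acacbaab$baacbacab
  rot[10] = cacbaab$baacbacaba
  rot[11] = acbaab$baacbacabac
  rot[12] = cbaab$baacbacabaca
  rot[13] = baab$baacbacabacac
  rot[14] = aab$baacbacabacacb
  rot[15] = ab$baacbacabacacba
  rot[16] = b$baacbacabacacbaa
  rot[17] = $baacbacabacacbaab
Sorted (with $ < everything):
  sorted[0] = $baacbacabacacbaab
  sorted[1] = aab$baacbacabacacb
  sorted[2] = aacbacabacacbaab$b
  sorted[3] = ab$baacbacabacacba
  sorted[4] = abacacbaab$baacbac
  sorted[5] = acabacacbaab$baacb
  sorted[6] = acacbaab$baacbacab
  sorted[7] = acbaab$baacbacabac
  sorted[8] = acbacabacacbaab$ba
  sorted[9] = b$baacbacabacacbaa
  sorted[10] = baab$baacbacabacac
  sorted[11] = baacbacabacacbaab$
  sorted[12] = bacabacacbaab$baac
  sorted[13] = bacacbaab$baacbaca
  sorted[14] = cabacacbaab$baacba
  sorted[15] = cacbaab$baacbacaba
  sorted[16] = cbaab$baacbacabaca
  sorted[17] = cbacabacacbaab$baa
sorted[17] = cbacabacacbaab$baa

Answer: cbacabacacbaab$baa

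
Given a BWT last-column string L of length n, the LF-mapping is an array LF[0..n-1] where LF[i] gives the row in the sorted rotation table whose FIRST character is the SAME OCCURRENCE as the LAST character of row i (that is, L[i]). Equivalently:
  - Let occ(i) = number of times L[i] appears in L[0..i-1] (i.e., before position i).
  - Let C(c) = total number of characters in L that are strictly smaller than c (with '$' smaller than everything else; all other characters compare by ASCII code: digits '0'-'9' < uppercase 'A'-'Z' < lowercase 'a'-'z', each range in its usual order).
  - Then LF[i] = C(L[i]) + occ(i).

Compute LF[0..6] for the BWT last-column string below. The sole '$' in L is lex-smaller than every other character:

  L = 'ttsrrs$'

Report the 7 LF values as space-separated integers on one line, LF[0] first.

Answer: 5 6 3 1 2 4 0

Derivation:
Char counts: '$':1, 'r':2, 's':2, 't':2
C (first-col start): C('$')=0, C('r')=1, C('s')=3, C('t')=5
L[0]='t': occ=0, LF[0]=C('t')+0=5+0=5
L[1]='t': occ=1, LF[1]=C('t')+1=5+1=6
L[2]='s': occ=0, LF[2]=C('s')+0=3+0=3
L[3]='r': occ=0, LF[3]=C('r')+0=1+0=1
L[4]='r': occ=1, LF[4]=C('r')+1=1+1=2
L[5]='s': occ=1, LF[5]=C('s')+1=3+1=4
L[6]='$': occ=0, LF[6]=C('$')+0=0+0=0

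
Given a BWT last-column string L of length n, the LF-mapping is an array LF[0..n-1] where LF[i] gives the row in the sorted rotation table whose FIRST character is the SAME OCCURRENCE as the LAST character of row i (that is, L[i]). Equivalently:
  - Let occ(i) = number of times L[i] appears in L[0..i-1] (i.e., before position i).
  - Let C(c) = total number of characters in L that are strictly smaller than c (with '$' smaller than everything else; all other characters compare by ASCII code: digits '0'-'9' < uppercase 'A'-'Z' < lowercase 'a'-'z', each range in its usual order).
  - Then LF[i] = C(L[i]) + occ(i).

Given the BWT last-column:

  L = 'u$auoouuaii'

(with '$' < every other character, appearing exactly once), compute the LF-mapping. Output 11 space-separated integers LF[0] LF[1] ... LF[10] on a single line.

Answer: 7 0 1 8 5 6 9 10 2 3 4

Derivation:
Char counts: '$':1, 'a':2, 'i':2, 'o':2, 'u':4
C (first-col start): C('$')=0, C('a')=1, C('i')=3, C('o')=5, C('u')=7
L[0]='u': occ=0, LF[0]=C('u')+0=7+0=7
L[1]='$': occ=0, LF[1]=C('$')+0=0+0=0
L[2]='a': occ=0, LF[2]=C('a')+0=1+0=1
L[3]='u': occ=1, LF[3]=C('u')+1=7+1=8
L[4]='o': occ=0, LF[4]=C('o')+0=5+0=5
L[5]='o': occ=1, LF[5]=C('o')+1=5+1=6
L[6]='u': occ=2, LF[6]=C('u')+2=7+2=9
L[7]='u': occ=3, LF[7]=C('u')+3=7+3=10
L[8]='a': occ=1, LF[8]=C('a')+1=1+1=2
L[9]='i': occ=0, LF[9]=C('i')+0=3+0=3
L[10]='i': occ=1, LF[10]=C('i')+1=3+1=4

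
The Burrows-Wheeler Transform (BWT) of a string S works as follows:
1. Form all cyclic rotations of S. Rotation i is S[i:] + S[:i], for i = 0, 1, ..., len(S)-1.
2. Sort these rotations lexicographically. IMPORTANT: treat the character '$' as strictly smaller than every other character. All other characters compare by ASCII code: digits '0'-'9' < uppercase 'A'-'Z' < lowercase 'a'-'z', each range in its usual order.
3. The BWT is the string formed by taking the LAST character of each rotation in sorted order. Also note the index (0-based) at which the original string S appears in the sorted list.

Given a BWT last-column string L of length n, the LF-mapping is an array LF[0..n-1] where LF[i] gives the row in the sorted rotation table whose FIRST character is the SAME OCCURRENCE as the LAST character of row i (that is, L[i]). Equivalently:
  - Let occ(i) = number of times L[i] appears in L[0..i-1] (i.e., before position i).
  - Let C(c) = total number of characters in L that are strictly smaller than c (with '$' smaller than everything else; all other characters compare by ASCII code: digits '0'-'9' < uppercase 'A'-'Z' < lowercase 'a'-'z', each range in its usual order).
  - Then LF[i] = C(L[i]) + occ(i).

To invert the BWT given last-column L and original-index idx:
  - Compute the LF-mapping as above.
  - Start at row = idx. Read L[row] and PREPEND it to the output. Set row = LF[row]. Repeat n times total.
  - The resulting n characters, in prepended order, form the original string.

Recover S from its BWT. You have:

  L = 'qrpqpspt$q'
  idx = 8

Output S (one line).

LF mapping: 4 7 1 5 2 8 3 9 0 6
Walk LF starting at row 8, prepending L[row]:
  step 1: row=8, L[8]='$', prepend. Next row=LF[8]=0
  step 2: row=0, L[0]='q', prepend. Next row=LF[0]=4
  step 3: row=4, L[4]='p', prepend. Next row=LF[4]=2
  step 4: row=2, L[2]='p', prepend. Next row=LF[2]=1
  step 5: row=1, L[1]='r', prepend. Next row=LF[1]=7
  step 6: row=7, L[7]='t', prepend. Next row=LF[7]=9
  step 7: row=9, L[9]='q', prepend. Next row=LF[9]=6
  step 8: row=6, L[6]='p', prepend. Next row=LF[6]=3
  step 9: row=3, L[3]='q', prepend. Next row=LF[3]=5
  step 10: row=5, L[5]='s', prepend. Next row=LF[5]=8
Reversed output: sqpqtrppq$

Answer: sqpqtrppq$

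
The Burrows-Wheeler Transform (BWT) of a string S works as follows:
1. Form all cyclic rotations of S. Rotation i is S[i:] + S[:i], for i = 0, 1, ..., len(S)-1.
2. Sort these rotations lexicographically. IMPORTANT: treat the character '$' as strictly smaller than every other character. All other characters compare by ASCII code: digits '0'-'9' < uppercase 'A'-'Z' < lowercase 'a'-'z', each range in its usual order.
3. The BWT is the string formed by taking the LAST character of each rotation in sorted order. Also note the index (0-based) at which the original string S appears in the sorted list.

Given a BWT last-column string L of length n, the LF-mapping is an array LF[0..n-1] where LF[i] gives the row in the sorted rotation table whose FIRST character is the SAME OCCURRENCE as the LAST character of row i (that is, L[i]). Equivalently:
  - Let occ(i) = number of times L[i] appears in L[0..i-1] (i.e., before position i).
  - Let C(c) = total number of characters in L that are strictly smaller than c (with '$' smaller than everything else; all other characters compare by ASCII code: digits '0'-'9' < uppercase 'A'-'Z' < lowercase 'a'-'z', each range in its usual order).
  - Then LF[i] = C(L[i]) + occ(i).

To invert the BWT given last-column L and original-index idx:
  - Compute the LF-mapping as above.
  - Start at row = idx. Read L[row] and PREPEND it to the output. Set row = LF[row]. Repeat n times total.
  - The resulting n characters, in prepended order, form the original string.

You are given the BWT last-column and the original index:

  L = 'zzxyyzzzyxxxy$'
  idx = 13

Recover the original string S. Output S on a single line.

Answer: zyyzyxzyxzxxz$

Derivation:
LF mapping: 9 10 1 5 6 11 12 13 7 2 3 4 8 0
Walk LF starting at row 13, prepending L[row]:
  step 1: row=13, L[13]='$', prepend. Next row=LF[13]=0
  step 2: row=0, L[0]='z', prepend. Next row=LF[0]=9
  step 3: row=9, L[9]='x', prepend. Next row=LF[9]=2
  step 4: row=2, L[2]='x', prepend. Next row=LF[2]=1
  step 5: row=1, L[1]='z', prepend. Next row=LF[1]=10
  step 6: row=10, L[10]='x', prepend. Next row=LF[10]=3
  step 7: row=3, L[3]='y', prepend. Next row=LF[3]=5
  step 8: row=5, L[5]='z', prepend. Next row=LF[5]=11
  step 9: row=11, L[11]='x', prepend. Next row=LF[11]=4
  step 10: row=4, L[4]='y', prepend. Next row=LF[4]=6
  step 11: row=6, L[6]='z', prepend. Next row=LF[6]=12
  step 12: row=12, L[12]='y', prepend. Next row=LF[12]=8
  step 13: row=8, L[8]='y', prepend. Next row=LF[8]=7
  step 14: row=7, L[7]='z', prepend. Next row=LF[7]=13
Reversed output: zyyzyxzyxzxxz$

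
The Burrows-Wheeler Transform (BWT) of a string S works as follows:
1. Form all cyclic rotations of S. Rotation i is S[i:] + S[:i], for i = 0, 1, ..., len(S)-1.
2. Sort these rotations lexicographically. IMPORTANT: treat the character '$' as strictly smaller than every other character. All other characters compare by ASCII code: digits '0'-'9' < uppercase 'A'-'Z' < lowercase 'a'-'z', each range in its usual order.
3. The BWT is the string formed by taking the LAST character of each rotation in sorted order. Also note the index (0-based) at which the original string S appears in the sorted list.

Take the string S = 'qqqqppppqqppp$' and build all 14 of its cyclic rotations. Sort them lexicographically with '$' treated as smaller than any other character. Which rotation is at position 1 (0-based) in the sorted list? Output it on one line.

All 14 rotations (rotation i = S[i:]+S[:i]):
  rot[0] = qqqqppppqqppp$
  rot[1] = qqqppppqqppp$q
  rot[2] = qqppppqqppp$qq
  rot[3] = qppppqqppp$qqq
  rot[4] = ppppqqppp$qqqq
  rot[5] = pppqqppp$qqqqp
  rot[6] = ppqqppp$qqqqpp
  rot[7] = pqqppp$qqqqppp
  rot[8] = qqppp$qqqqpppp
  rot[9] = qppp$qqqqppppq
  rot[10] = ppp$qqqqppppqq
  rot[11] = pp$qqqqppppqqp
  rot[12] = p$qqqqppppqqpp
  rot[13] = $qqqqppppqqppp
Sorted (with $ < everything):
  sorted[0] = $qqqqppppqqppp
  sorted[1] = p$qqqqppppqqpp
  sorted[2] = pp$qqqqppppqqp
  sorted[3] = ppp$qqqqppppqq
  sorted[4] = ppppqqppp$qqqq
  sorted[5] = pppqqppp$qqqqp
  sorted[6] = ppqqppp$qqqqpp
  sorted[7] = pqqppp$qqqqppp
  sorted[8] = qppp$qqqqppppq
  sorted[9] = qppppqqppp$qqq
  sorted[10] = qqppp$qqqqpppp
  sorted[11] = qqppppqqppp$qq
  sorted[12] = qqqppppqqppp$q
  sorted[13] = qqqqppppqqppp$
sorted[1] = p$qqqqppppqqpp

Answer: p$qqqqppppqqpp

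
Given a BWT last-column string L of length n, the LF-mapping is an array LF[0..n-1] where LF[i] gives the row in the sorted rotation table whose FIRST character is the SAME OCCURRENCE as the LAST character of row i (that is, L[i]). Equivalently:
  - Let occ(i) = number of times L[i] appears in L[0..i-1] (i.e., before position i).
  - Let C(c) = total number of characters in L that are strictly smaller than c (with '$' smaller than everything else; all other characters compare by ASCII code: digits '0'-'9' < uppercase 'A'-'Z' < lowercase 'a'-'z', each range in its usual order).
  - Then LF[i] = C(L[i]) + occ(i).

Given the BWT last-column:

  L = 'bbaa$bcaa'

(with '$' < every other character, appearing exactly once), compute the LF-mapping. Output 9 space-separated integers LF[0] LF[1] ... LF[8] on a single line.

Answer: 5 6 1 2 0 7 8 3 4

Derivation:
Char counts: '$':1, 'a':4, 'b':3, 'c':1
C (first-col start): C('$')=0, C('a')=1, C('b')=5, C('c')=8
L[0]='b': occ=0, LF[0]=C('b')+0=5+0=5
L[1]='b': occ=1, LF[1]=C('b')+1=5+1=6
L[2]='a': occ=0, LF[2]=C('a')+0=1+0=1
L[3]='a': occ=1, LF[3]=C('a')+1=1+1=2
L[4]='$': occ=0, LF[4]=C('$')+0=0+0=0
L[5]='b': occ=2, LF[5]=C('b')+2=5+2=7
L[6]='c': occ=0, LF[6]=C('c')+0=8+0=8
L[7]='a': occ=2, LF[7]=C('a')+2=1+2=3
L[8]='a': occ=3, LF[8]=C('a')+3=1+3=4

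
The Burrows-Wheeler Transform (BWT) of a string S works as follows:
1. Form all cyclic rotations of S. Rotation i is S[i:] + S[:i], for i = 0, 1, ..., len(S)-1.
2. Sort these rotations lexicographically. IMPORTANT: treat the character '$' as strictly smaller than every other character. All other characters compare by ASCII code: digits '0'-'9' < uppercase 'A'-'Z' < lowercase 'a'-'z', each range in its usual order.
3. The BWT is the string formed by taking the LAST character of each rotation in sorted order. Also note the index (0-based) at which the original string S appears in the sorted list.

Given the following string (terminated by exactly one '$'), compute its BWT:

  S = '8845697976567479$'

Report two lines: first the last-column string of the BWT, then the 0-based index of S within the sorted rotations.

All 17 rotations (rotation i = S[i:]+S[:i]):
  rot[0] = 8845697976567479$
  rot[1] = 845697976567479$8
  rot[2] = 45697976567479$88
  rot[3] = 5697976567479$884
  rot[4] = 697976567479$8845
  rot[5] = 97976567479$88456
  rot[6] = 7976567479$884569
  rot[7] = 976567479$8845697
  rot[8] = 76567479$88456979
  rot[9] = 6567479$884569797
  rot[10] = 567479$8845697976
  rot[11] = 67479$88456979765
  rot[12] = 7479$884569797656
  rot[13] = 479$8845697976567
  rot[14] = 79$88456979765674
  rot[15] = 9$884569797656747
  rot[16] = $8845697976567479
Sorted (with $ < everything):
  sorted[0] = $8845697976567479  (last char: '9')
  sorted[1] = 45697976567479$88  (last char: '8')
  sorted[2] = 479$8845697976567  (last char: '7')
  sorted[3] = 567479$8845697976  (last char: '6')
  sorted[4] = 5697976567479$884  (last char: '4')
  sorted[5] = 6567479$884569797  (last char: '7')
  sorted[6] = 67479$88456979765  (last char: '5')
  sorted[7] = 697976567479$8845  (last char: '5')
  sorted[8] = 7479$884569797656  (last char: '6')
  sorted[9] = 76567479$88456979  (last char: '9')
  sorted[10] = 79$88456979765674  (last char: '4')
  sorted[11] = 7976567479$884569  (last char: '9')
  sorted[12] = 845697976567479$8  (last char: '8')
  sorted[13] = 8845697976567479$  (last char: '$')
  sorted[14] = 9$884569797656747  (last char: '7')
  sorted[15] = 976567479$8845697  (last char: '7')
  sorted[16] = 97976567479$88456  (last char: '6')
Last column: 9876475569498$776
Original string S is at sorted index 13

Answer: 9876475569498$776
13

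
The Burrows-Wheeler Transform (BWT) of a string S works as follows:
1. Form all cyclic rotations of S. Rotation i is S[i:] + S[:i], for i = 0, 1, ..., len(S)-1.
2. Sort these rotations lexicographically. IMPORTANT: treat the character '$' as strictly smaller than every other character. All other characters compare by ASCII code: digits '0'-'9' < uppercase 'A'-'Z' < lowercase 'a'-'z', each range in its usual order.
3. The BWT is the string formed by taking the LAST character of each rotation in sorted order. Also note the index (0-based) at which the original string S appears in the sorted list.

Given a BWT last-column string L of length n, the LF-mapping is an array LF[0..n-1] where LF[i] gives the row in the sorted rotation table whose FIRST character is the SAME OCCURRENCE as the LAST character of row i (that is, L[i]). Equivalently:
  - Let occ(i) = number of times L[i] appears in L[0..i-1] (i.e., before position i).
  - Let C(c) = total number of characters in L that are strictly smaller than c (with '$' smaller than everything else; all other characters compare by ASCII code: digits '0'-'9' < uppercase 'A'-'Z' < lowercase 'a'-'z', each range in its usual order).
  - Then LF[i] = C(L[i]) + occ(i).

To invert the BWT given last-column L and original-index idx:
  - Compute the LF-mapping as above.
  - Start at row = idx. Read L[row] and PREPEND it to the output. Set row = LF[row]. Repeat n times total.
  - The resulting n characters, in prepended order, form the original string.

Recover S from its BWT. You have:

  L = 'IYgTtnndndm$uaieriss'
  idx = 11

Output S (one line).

LF mapping: 1 3 8 2 18 12 13 5 14 6 11 0 19 4 9 7 15 10 16 17
Walk LF starting at row 11, prepending L[row]:
  step 1: row=11, L[11]='$', prepend. Next row=LF[11]=0
  step 2: row=0, L[0]='I', prepend. Next row=LF[0]=1
  step 3: row=1, L[1]='Y', prepend. Next row=LF[1]=3
  step 4: row=3, L[3]='T', prepend. Next row=LF[3]=2
  step 5: row=2, L[2]='g', prepend. Next row=LF[2]=8
  step 6: row=8, L[8]='n', prepend. Next row=LF[8]=14
  step 7: row=14, L[14]='i', prepend. Next row=LF[14]=9
  step 8: row=9, L[9]='d', prepend. Next row=LF[9]=6
  step 9: row=6, L[6]='n', prepend. Next row=LF[6]=13
  step 10: row=13, L[13]='a', prepend. Next row=LF[13]=4
  step 11: row=4, L[4]='t', prepend. Next row=LF[4]=18
  step 12: row=18, L[18]='s', prepend. Next row=LF[18]=16
  step 13: row=16, L[16]='r', prepend. Next row=LF[16]=15
  step 14: row=15, L[15]='e', prepend. Next row=LF[15]=7
  step 15: row=7, L[7]='d', prepend. Next row=LF[7]=5
  step 16: row=5, L[5]='n', prepend. Next row=LF[5]=12
  step 17: row=12, L[12]='u', prepend. Next row=LF[12]=19
  step 18: row=19, L[19]='s', prepend. Next row=LF[19]=17
  step 19: row=17, L[17]='i', prepend. Next row=LF[17]=10
  step 20: row=10, L[10]='m', prepend. Next row=LF[10]=11
Reversed output: misunderstandingTYI$

Answer: misunderstandingTYI$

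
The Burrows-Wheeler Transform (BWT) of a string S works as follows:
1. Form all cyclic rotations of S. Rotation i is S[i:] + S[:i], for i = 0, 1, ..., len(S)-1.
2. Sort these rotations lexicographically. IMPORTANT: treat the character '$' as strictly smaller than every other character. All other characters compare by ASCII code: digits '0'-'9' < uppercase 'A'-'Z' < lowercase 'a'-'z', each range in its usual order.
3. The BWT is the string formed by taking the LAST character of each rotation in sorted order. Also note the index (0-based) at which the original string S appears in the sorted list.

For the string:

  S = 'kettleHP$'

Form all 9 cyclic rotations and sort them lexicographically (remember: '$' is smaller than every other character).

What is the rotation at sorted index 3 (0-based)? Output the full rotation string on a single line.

Answer: eHP$kettl

Derivation:
All 9 rotations (rotation i = S[i:]+S[:i]):
  rot[0] = kettleHP$
  rot[1] = ettleHP$k
  rot[2] = ttleHP$ke
  rot[3] = tleHP$ket
  rot[4] = leHP$kett
  rot[5] = eHP$kettl
  rot[6] = HP$kettle
  rot[7] = P$kettleH
  rot[8] = $kettleHP
Sorted (with $ < everything):
  sorted[0] = $kettleHP
  sorted[1] = HP$kettle
  sorted[2] = P$kettleH
  sorted[3] = eHP$kettl
  sorted[4] = ettleHP$k
  sorted[5] = kettleHP$
  sorted[6] = leHP$kett
  sorted[7] = tleHP$ket
  sorted[8] = ttleHP$ke
sorted[3] = eHP$kettl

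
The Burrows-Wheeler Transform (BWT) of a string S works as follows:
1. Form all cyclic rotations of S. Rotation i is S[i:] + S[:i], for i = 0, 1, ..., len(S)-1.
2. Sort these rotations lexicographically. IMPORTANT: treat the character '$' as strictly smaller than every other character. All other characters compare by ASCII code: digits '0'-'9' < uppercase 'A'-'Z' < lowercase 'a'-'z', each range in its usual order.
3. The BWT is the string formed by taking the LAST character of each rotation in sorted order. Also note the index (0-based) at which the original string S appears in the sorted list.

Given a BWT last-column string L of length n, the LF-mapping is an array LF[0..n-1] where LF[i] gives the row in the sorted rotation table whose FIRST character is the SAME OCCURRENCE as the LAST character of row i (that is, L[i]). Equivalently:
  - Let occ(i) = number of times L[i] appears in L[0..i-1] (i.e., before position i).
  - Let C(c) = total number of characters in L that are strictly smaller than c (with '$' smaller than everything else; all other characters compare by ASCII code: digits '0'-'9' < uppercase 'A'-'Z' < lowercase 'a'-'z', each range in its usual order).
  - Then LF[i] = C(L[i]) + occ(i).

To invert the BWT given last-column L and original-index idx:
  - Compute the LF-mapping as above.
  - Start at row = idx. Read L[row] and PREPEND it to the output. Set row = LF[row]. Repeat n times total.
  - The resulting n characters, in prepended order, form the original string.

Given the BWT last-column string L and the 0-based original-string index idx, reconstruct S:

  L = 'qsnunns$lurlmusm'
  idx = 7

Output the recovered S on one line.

LF mapping: 8 10 5 13 6 7 11 0 1 14 9 2 3 15 12 4
Walk LF starting at row 7, prepending L[row]:
  step 1: row=7, L[7]='$', prepend. Next row=LF[7]=0
  step 2: row=0, L[0]='q', prepend. Next row=LF[0]=8
  step 3: row=8, L[8]='l', prepend. Next row=LF[8]=1
  step 4: row=1, L[1]='s', prepend. Next row=LF[1]=10
  step 5: row=10, L[10]='r', prepend. Next row=LF[10]=9
  step 6: row=9, L[9]='u', prepend. Next row=LF[9]=14
  step 7: row=14, L[14]='s', prepend. Next row=LF[14]=12
  step 8: row=12, L[12]='m', prepend. Next row=LF[12]=3
  step 9: row=3, L[3]='u', prepend. Next row=LF[3]=13
  step 10: row=13, L[13]='u', prepend. Next row=LF[13]=15
  step 11: row=15, L[15]='m', prepend. Next row=LF[15]=4
  step 12: row=4, L[4]='n', prepend. Next row=LF[4]=6
  step 13: row=6, L[6]='s', prepend. Next row=LF[6]=11
  step 14: row=11, L[11]='l', prepend. Next row=LF[11]=2
  step 15: row=2, L[2]='n', prepend. Next row=LF[2]=5
  step 16: row=5, L[5]='n', prepend. Next row=LF[5]=7
Reversed output: nnlsnmuumsurslq$

Answer: nnlsnmuumsurslq$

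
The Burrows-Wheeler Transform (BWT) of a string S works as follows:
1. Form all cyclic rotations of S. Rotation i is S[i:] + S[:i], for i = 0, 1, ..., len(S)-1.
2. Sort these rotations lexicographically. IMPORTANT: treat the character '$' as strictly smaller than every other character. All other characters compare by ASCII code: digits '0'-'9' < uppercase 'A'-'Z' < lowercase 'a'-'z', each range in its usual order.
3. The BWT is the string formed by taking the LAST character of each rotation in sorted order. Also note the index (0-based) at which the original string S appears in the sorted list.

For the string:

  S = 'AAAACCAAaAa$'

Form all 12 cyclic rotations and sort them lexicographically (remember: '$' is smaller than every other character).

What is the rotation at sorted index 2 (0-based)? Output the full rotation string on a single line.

Answer: AAACCAAaAa$A

Derivation:
All 12 rotations (rotation i = S[i:]+S[:i]):
  rot[0] = AAAACCAAaAa$
  rot[1] = AAACCAAaAa$A
  rot[2] = AACCAAaAa$AA
  rot[3] = ACCAAaAa$AAA
  rot[4] = CCAAaAa$AAAA
  rot[5] = CAAaAa$AAAAC
  rot[6] = AAaAa$AAAACC
  rot[7] = AaAa$AAAACCA
  rot[8] = aAa$AAAACCAA
  rot[9] = Aa$AAAACCAAa
  rot[10] = a$AAAACCAAaA
  rot[11] = $AAAACCAAaAa
Sorted (with $ < everything):
  sorted[0] = $AAAACCAAaAa
  sorted[1] = AAAACCAAaAa$
  sorted[2] = AAACCAAaAa$A
  sorted[3] = AACCAAaAa$AA
  sorted[4] = AAaAa$AAAACC
  sorted[5] = ACCAAaAa$AAA
  sorted[6] = Aa$AAAACCAAa
  sorted[7] = AaAa$AAAACCA
  sorted[8] = CAAaAa$AAAAC
  sorted[9] = CCAAaAa$AAAA
  sorted[10] = a$AAAACCAAaA
  sorted[11] = aAa$AAAACCAA
sorted[2] = AAACCAAaAa$A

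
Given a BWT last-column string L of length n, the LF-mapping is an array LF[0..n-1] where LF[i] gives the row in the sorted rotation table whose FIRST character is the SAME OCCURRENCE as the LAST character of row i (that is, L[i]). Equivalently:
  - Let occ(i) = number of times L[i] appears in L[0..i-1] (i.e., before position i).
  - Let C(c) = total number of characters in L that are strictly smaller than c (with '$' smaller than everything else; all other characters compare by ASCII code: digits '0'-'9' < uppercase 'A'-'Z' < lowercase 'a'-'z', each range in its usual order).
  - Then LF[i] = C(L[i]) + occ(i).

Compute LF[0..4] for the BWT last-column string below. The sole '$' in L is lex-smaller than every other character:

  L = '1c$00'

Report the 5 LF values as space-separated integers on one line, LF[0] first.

Char counts: '$':1, '0':2, '1':1, 'c':1
C (first-col start): C('$')=0, C('0')=1, C('1')=3, C('c')=4
L[0]='1': occ=0, LF[0]=C('1')+0=3+0=3
L[1]='c': occ=0, LF[1]=C('c')+0=4+0=4
L[2]='$': occ=0, LF[2]=C('$')+0=0+0=0
L[3]='0': occ=0, LF[3]=C('0')+0=1+0=1
L[4]='0': occ=1, LF[4]=C('0')+1=1+1=2

Answer: 3 4 0 1 2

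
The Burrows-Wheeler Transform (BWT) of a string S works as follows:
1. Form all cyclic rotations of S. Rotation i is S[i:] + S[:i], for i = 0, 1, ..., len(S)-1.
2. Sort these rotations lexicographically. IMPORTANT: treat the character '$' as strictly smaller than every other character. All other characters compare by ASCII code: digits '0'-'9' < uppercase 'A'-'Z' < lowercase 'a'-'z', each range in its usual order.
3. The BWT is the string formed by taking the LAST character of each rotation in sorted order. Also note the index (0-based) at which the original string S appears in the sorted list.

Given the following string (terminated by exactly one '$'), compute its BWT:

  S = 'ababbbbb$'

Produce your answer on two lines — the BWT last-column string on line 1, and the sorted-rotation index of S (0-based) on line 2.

Answer: b$bbabbba
1

Derivation:
All 9 rotations (rotation i = S[i:]+S[:i]):
  rot[0] = ababbbbb$
  rot[1] = babbbbb$a
  rot[2] = abbbbb$ab
  rot[3] = bbbbb$aba
  rot[4] = bbbb$abab
  rot[5] = bbb$ababb
  rot[6] = bb$ababbb
  rot[7] = b$ababbbb
  rot[8] = $ababbbbb
Sorted (with $ < everything):
  sorted[0] = $ababbbbb  (last char: 'b')
  sorted[1] = ababbbbb$  (last char: '$')
  sorted[2] = abbbbb$ab  (last char: 'b')
  sorted[3] = b$ababbbb  (last char: 'b')
  sorted[4] = babbbbb$a  (last char: 'a')
  sorted[5] = bb$ababbb  (last char: 'b')
  sorted[6] = bbb$ababb  (last char: 'b')
  sorted[7] = bbbb$abab  (last char: 'b')
  sorted[8] = bbbbb$aba  (last char: 'a')
Last column: b$bbabbba
Original string S is at sorted index 1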